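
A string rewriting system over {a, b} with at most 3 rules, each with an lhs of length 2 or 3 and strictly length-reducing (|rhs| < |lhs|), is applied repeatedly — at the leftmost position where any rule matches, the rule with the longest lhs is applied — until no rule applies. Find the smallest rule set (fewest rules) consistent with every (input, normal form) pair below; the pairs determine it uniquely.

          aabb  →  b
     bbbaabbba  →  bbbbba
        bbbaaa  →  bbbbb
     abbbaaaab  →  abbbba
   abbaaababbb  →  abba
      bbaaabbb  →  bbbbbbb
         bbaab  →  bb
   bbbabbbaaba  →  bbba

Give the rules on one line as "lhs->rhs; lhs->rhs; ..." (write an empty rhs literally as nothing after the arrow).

  | aabb => b
  | bbbaabbba => bbbbba
  | bbbaaa => bbbbb
  | abbbaaaab => abbbbbab => abbbba

aaa->bb; aab->; bab->a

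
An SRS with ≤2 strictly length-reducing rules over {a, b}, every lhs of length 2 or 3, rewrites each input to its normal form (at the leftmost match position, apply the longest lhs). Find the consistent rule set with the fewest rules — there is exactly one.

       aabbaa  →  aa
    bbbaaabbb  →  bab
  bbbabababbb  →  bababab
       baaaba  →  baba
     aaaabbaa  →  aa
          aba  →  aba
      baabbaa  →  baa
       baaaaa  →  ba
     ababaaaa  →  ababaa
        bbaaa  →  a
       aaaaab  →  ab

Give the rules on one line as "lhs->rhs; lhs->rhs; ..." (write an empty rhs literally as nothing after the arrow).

aaa->a; bb->

  | aabbaa => aaaa => aa
  | bbbaaabbb => baaabbb => babbb => bab
  | bbbabababbb => babababbb => bababab
  | baaaba => baba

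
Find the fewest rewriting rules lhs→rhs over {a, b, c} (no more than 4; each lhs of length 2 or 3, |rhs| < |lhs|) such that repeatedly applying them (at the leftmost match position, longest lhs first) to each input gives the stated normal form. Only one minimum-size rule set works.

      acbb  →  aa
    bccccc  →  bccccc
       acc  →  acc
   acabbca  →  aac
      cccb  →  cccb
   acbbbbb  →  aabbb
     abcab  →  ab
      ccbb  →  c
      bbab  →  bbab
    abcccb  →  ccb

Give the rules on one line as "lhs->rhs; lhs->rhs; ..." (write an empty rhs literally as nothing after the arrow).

  | acbb => aa
  | bccccc
  | acc
  | acabbca => acbbca => aaca => aac

abc->; ca->c; cbb->a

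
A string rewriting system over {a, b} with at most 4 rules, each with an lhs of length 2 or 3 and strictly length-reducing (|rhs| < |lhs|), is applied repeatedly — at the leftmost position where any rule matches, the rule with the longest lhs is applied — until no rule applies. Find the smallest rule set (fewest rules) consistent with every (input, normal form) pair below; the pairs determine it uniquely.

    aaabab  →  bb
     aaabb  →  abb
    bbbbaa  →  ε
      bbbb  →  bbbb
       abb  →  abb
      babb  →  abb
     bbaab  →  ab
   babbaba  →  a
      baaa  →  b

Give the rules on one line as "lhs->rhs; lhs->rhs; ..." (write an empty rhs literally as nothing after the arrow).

aa->b; ba->; bab->ab; bba->

  | aaabab => babab => abab => aab => bb
  | aaabb => babb => abb
  | bbbbaa => bba => ε
  | bbbb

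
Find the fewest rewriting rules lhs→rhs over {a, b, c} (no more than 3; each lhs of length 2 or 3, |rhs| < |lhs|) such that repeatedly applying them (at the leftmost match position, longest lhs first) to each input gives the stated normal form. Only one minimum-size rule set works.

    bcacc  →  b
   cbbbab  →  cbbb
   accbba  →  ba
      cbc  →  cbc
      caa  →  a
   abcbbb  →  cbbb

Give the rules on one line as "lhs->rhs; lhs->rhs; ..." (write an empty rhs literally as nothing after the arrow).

  | bcacc => bcc => b
  | cbbbab => cbbb
  | accbba => abba => ba
  | cbc

ab->; ca->; cc->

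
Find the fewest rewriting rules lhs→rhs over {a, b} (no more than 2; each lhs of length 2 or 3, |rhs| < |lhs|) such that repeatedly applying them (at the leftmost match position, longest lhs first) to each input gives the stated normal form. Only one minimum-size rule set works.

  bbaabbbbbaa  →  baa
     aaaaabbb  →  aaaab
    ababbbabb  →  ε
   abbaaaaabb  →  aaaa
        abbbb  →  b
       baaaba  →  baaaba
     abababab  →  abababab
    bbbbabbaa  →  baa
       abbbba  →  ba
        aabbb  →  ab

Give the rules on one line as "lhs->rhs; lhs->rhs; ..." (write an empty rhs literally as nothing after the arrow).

abb->; bb->b

  | bbaabbbbbaa => baabbbbbaa => babbbaa => bbaa => baa
  | aaaaabbb => aaaab
  | ababbbabb => abbabb => abb => ε
  | abbaaaaabb => aaaaabb => aaaa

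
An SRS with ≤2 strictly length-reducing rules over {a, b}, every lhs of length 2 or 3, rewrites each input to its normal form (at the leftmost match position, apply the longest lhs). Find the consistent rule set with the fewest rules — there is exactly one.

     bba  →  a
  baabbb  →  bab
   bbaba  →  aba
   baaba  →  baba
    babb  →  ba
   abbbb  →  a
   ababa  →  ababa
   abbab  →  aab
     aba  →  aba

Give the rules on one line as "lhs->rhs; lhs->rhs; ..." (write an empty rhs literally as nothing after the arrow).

  | bba => a
  | baabbb => babbb => bab
  | bbaba => aba
  | baaba => baba

baa->ba; bb->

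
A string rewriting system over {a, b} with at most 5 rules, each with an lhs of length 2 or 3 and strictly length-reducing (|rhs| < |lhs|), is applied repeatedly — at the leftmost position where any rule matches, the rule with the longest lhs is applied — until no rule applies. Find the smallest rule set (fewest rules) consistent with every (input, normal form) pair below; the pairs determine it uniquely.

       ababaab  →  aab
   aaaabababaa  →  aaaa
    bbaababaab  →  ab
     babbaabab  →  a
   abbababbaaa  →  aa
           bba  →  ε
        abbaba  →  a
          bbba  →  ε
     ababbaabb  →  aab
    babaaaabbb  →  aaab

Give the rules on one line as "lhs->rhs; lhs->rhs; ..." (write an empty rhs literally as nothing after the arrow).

  | ababaab => abaaab => aab
  | aaaabababaa => aaaabaabaa => aaaabaa => aaaa
  | bbaababaab => baababaab => babaab => baaab => ab
  | babbaabab => babaabab => baaabab => abab => aba => a

ba->; baa->; bab->ba; bb->b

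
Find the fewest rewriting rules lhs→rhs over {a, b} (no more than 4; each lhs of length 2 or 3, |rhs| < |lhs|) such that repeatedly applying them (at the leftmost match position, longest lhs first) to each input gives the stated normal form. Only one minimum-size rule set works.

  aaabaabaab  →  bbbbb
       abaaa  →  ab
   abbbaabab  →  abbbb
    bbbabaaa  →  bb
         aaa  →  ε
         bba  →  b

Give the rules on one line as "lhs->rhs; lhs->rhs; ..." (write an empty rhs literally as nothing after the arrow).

aaa->; ba->; baa->bb; bab->

  | aaabaabaab => baabaab => bbbaab => bbbbb
  | abaaa => abba => ab
  | abbbaabab => abbbbbab => abbbb
  | bbbabaaa => bbaaa => bbba => bb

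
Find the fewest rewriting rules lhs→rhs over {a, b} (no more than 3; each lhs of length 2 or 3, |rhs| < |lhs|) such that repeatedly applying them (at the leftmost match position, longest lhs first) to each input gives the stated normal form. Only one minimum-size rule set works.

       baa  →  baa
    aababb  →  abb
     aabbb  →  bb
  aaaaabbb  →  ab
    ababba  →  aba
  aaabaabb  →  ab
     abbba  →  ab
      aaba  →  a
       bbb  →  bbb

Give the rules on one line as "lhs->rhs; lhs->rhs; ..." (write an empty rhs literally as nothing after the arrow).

  | baa
  | aababb => abb
  | aabbb => bb
  | aaaaabbb => aaabb => ab

aab->; bba->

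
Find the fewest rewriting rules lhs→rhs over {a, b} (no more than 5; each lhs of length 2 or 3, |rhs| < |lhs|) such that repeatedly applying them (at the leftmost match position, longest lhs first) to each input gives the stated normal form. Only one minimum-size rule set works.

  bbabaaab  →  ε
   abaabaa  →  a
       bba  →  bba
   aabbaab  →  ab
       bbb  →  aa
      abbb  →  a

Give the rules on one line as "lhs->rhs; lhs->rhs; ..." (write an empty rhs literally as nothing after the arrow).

aaa->a; aab->ab; bab->; bbb->aa

  | bbabaaab => baaab => bab => ε
  | abaabaa => ababaa => aaa => a
  | bba
  | aabbaab => abbaab => abbab => ab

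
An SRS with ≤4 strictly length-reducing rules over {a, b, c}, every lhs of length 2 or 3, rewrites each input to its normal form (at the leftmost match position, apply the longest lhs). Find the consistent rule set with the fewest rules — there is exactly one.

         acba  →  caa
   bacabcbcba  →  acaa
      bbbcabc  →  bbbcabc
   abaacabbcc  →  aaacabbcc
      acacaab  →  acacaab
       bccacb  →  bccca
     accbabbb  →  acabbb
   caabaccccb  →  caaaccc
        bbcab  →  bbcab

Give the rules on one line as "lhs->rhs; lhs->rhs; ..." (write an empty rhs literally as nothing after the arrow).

  | acba => caa
  | bacabcbcba => acabcbcba => acabcba => acaba => acaa
  | bbbcabc
  | abaacabbcc => aaacabbcc

acb->ca; ba->a; cb->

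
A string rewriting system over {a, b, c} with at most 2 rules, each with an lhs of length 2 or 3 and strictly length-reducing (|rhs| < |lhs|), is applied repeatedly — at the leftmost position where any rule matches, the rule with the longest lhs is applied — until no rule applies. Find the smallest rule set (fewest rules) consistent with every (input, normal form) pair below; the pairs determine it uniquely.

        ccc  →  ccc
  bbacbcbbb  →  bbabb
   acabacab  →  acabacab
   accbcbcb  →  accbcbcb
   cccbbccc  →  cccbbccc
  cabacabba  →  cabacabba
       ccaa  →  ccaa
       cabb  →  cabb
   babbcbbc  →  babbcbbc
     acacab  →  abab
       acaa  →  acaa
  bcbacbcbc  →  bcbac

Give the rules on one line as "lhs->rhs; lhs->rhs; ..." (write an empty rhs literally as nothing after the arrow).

acb->a; cac->b

  | ccc
  | bbacbcbbb => bbacbbb => bbabb
  | acabacab
  | accbcbcb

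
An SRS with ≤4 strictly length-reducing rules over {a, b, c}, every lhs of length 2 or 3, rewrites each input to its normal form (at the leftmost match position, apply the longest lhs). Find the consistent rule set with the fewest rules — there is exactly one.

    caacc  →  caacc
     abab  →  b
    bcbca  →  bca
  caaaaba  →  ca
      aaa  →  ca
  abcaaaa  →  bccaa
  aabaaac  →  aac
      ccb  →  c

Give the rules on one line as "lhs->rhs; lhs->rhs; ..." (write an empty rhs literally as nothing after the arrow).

  | caacc
  | abab => bab => b
  | bcbca => bca
  | caaaaba => ccaaba => ccaba => ccba => ca

aaa->ca; ab->b; ba->; cb->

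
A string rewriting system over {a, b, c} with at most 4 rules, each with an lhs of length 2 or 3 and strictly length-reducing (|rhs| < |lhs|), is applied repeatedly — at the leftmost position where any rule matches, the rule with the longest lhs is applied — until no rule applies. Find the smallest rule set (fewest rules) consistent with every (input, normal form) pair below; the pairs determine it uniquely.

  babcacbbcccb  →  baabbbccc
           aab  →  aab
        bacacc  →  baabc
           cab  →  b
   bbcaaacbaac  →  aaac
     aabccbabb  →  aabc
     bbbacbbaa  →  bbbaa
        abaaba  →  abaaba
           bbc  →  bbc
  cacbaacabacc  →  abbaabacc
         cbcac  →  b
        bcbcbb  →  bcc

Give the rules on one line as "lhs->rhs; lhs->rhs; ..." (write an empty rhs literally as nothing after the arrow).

  | babcacbbcccb => bacacbbcccb => baabbbcccb => baabbbccc
  | aab
  | bacacc => baabc
  | cab => b

bca->ca; ca->; cac->ab; cb->c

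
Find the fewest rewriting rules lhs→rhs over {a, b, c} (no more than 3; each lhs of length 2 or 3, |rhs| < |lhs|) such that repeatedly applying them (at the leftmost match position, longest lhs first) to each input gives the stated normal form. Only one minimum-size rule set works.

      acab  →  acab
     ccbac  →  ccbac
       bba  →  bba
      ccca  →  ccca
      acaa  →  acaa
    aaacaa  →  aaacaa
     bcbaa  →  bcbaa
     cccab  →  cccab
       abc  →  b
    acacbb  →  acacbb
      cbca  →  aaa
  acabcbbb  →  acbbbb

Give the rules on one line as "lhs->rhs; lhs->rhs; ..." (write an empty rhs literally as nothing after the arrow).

abc->b; cbc->aa

  | acab
  | ccbac
  | bba
  | ccca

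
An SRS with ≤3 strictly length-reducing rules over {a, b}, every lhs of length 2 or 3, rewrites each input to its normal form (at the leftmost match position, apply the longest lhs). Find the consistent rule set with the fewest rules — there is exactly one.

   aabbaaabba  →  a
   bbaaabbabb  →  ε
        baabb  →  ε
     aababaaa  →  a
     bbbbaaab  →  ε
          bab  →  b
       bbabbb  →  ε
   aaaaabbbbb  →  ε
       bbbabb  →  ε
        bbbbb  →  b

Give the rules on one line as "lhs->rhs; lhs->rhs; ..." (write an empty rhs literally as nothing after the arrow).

aa->a; ab->; bb->

  | aabbaaabba => abbaaabba => baaabba => baabba => babba => bba => a
  | bbaaabbabb => aaabbabb => aabbabb => abbabb => babb => bb => ε
  | baabb => babb => bb => ε
  | aababaaa => ababaaa => abaaa => aaa => aa => a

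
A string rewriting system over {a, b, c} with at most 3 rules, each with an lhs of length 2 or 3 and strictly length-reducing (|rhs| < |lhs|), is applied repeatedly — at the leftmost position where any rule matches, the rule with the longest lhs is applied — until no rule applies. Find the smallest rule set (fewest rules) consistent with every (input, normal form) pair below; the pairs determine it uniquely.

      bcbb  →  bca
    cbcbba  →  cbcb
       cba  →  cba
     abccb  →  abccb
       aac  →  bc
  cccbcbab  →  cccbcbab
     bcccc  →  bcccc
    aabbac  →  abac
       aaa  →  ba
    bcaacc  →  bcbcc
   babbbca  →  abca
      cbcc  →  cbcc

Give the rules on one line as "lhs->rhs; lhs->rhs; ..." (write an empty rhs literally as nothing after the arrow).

aa->b; bb->a

  | bcbb => bca
  | cbcbba => cbcaa => cbcb
  | cba
  | abccb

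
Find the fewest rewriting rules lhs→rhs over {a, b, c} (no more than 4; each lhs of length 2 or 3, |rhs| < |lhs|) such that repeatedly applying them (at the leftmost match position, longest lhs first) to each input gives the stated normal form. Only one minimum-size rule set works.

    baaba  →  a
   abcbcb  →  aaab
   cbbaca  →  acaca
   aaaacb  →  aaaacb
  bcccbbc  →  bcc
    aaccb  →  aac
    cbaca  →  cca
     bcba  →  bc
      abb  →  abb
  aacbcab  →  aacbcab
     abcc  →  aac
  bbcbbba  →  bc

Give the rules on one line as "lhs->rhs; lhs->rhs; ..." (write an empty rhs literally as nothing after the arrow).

  | baaba => aba => a
  | abcbcb => aabcb => aaab
  | cbbaca => acaca
  | aaaacb

abc->aa; ba->; cbb->ac; ccb->c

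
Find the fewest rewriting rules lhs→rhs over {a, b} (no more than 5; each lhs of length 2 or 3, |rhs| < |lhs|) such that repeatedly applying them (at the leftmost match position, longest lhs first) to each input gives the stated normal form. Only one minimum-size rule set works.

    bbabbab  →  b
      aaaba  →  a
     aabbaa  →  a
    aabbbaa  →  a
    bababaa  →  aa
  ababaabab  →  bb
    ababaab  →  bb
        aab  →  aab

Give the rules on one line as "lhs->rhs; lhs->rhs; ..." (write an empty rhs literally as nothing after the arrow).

aaa->b; ba->a; bab->b; bbb->b

  | bbabbab => bbbab => bab => b
  | aaaba => bba => ba => a
  | aabbaa => aabaa => aaaa => ba => a
  | aabbbaa => aabaa => aaaa => ba => a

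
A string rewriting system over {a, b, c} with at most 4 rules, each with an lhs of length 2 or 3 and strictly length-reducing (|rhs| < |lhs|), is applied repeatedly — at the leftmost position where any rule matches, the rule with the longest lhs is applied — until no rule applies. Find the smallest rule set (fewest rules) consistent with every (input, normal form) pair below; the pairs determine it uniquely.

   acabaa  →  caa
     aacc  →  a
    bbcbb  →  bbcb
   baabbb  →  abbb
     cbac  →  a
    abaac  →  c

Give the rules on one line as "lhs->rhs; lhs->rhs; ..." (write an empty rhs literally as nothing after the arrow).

  | acabaa => cabaa => caa
  | aacc => acc => cc => a
  | bbcbb => bbcb
  | baabbb => abbb

ac->c; ba->; cbb->cb; cc->a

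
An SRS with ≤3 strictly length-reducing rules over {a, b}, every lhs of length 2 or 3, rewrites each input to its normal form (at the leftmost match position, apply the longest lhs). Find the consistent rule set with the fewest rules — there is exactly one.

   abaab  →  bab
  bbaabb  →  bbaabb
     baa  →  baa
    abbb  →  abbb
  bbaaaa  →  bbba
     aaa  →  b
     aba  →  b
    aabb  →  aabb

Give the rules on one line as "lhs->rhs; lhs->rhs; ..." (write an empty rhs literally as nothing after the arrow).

aaa->b; aba->b

  | abaab => bab
  | bbaabb
  | baa
  | abbb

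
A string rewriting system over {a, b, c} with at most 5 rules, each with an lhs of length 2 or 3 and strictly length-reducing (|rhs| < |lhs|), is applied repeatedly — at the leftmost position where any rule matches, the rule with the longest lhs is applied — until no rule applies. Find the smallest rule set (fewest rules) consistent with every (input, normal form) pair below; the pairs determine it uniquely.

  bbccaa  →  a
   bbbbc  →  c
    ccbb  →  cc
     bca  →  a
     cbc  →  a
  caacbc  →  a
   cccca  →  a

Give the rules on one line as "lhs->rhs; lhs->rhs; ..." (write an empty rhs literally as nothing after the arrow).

aa->a; bb->; bc->a; ca->a

  | bbccaa => ccaa => caa => aa => a
  | bbbbc => bbc => c
  | ccbb => cc
  | bca => aa => a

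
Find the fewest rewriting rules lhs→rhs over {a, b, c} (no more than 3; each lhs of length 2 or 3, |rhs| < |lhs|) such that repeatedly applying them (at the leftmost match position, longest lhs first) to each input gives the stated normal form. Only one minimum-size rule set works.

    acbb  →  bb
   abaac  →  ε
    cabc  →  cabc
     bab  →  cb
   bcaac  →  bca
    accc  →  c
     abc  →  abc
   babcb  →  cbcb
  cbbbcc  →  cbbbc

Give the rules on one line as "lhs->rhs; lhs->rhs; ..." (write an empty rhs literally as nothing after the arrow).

ac->; ba->c; cc->c

  | acbb => bb
  | abaac => acac => ac => ε
  | cabc
  | bab => cb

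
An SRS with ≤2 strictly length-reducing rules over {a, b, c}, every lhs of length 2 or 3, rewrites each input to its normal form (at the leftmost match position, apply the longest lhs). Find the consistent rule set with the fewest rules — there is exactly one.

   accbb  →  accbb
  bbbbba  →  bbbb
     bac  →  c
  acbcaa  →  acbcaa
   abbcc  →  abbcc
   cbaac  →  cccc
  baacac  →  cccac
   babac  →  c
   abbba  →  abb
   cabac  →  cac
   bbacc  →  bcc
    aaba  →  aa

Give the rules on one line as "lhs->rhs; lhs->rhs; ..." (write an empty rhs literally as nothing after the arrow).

ba->; baa->cc

  | accbb
  | bbbbba => bbbb
  | bac => c
  | acbcaa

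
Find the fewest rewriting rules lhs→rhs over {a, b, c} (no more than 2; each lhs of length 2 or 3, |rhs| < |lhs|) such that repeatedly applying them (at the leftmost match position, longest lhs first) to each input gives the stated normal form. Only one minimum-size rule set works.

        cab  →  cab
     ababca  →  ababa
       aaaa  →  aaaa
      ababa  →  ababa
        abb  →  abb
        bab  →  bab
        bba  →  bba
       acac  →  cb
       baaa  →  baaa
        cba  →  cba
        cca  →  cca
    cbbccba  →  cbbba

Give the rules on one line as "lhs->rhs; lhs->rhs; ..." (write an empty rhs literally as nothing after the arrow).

aca->cb; bc->b

  | cab
  | ababca => ababa
  | aaaa
  | ababa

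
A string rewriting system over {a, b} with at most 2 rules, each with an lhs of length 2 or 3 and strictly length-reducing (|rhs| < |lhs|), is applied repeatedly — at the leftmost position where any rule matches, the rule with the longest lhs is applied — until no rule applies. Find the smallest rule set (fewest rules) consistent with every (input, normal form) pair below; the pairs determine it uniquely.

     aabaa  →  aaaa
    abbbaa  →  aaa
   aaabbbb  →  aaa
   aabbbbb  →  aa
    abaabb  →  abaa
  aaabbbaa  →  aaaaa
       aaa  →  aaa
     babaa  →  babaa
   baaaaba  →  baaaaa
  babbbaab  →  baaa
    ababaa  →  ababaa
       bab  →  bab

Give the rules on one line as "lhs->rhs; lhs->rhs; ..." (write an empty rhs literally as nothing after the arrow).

aab->aa; bbb->

  | aabaa => aaaa
  | abbbaa => aaa
  | aaabbbb => aaabbb => aaabb => aaab => aaa
  | aabbbbb => aabbbb => aabbb => aabb => aab => aa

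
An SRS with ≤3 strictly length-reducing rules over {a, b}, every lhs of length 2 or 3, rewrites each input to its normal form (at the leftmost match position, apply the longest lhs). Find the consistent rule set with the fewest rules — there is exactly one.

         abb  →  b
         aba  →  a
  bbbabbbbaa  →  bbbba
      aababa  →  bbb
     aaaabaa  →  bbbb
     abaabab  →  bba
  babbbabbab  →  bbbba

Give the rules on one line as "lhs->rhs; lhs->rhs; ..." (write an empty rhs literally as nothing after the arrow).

  | abb => b
  | aba => a
  | bbbabbbbaa => bbbabbbaa => bbbabbaa => bbbabaa => bbbaaa => bbbba
  | aababa => bbaba => bbaa => bbb

aa->b; ab->; bab->ba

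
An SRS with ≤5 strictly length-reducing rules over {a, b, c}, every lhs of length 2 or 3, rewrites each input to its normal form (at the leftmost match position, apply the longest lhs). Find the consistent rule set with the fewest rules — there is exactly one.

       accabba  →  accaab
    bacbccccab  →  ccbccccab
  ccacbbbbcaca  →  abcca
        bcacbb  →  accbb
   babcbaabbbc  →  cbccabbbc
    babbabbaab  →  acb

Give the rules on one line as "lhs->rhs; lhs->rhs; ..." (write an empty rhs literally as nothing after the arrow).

  | accabba => accaab
  | bacbccccab => ccbccccab
  | ccacbbbbcaca => cabbbbcaca => cabbbacca => cababcca => cacbcca => abcca
  | bcacbb => accbb

ba->c; bba->ab; bca->ac; cac->a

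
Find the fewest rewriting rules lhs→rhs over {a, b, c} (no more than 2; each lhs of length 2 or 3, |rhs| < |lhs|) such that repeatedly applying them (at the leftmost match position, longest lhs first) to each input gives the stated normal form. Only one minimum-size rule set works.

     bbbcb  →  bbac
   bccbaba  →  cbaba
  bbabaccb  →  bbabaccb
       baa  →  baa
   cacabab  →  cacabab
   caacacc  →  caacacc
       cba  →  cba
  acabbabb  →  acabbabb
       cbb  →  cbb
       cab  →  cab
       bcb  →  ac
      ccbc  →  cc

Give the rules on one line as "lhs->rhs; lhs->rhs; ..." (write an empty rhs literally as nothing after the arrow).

  | bbbcb => bbac
  | bccbaba => cbaba
  | bbabaccb
  | baa

bc->; bcb->ac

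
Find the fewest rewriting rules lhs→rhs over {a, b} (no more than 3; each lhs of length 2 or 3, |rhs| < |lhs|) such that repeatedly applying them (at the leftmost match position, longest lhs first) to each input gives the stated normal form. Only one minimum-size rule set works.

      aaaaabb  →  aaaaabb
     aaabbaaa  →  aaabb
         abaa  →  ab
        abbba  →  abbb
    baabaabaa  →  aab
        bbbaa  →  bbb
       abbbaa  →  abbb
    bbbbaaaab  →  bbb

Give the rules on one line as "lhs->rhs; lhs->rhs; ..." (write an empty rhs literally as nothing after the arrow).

ba->b; bab->

  | aaaaabb
  | aaabbaaa => aaabbaa => aaabba => aaabb
  | abaa => aba => ab
  | abbba => abbb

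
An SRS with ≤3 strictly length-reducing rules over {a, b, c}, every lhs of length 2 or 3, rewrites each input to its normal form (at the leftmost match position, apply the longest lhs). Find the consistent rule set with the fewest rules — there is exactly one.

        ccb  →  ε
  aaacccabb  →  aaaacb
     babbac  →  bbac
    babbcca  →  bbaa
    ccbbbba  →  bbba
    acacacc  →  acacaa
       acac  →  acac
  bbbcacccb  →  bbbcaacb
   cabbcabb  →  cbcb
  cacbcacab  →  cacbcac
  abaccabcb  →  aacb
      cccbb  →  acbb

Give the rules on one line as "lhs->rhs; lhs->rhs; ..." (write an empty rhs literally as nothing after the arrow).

  | ccb => ab => ε
  | aaacccabb => aaaacabb => aaaacb
  | babbac => bbac
  | babbcca => bbcca => bbaa

ab->; cc->a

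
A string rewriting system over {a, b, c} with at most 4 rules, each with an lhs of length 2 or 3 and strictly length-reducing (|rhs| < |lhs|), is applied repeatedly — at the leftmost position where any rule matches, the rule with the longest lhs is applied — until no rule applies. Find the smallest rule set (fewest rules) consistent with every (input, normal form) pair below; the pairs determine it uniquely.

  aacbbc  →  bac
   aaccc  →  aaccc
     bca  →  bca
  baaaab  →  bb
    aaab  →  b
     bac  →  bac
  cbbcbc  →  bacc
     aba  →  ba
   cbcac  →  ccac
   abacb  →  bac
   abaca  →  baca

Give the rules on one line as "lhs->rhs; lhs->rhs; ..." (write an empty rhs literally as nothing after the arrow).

ab->b; cb->c; cbb->ba

  | aacbbc => aabac => abac => bac
  | aaccc
  | bca
  | baaaab => baaab => baab => bab => bb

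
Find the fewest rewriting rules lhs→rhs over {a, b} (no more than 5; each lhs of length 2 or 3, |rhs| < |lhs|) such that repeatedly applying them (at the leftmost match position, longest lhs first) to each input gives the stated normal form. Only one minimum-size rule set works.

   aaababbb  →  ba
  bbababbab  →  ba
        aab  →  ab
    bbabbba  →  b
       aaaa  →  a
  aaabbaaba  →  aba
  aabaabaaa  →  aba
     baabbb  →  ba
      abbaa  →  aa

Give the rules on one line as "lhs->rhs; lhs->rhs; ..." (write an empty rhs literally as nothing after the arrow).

  | aaababbb => babbb => babb => bab => ba
  | bbababbab => babbab => babab => baab => bab => ba
  | aab => ab
  | bbabbba => bbba => b

aaa->; aab->ab; bab->ba; bba->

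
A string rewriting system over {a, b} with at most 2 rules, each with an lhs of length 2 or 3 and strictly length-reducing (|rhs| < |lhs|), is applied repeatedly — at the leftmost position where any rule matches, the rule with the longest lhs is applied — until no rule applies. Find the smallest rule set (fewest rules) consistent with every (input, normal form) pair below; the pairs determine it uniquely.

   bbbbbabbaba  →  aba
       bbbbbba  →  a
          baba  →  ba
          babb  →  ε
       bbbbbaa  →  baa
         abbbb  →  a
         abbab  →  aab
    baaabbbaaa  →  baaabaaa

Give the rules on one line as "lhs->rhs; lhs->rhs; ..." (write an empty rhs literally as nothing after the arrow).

bab->b; bb->

  | bbbbbabbaba => bbbabbaba => babbaba => bbaba => aba
  | bbbbbba => bbbba => bba => a
  | baba => ba
  | babb => bb => ε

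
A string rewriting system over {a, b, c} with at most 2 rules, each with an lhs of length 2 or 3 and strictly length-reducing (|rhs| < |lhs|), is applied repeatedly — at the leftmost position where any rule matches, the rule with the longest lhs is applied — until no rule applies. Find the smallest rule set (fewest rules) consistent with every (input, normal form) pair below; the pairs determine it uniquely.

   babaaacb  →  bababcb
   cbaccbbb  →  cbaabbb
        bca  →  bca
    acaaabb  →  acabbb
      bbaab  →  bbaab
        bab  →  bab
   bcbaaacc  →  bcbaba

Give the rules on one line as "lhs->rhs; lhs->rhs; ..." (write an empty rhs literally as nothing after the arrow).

aaa->ab; cc->a

  | babaaacb => bababcb
  | cbaccbbb => cbaabbb
  | bca
  | acaaabb => acabbb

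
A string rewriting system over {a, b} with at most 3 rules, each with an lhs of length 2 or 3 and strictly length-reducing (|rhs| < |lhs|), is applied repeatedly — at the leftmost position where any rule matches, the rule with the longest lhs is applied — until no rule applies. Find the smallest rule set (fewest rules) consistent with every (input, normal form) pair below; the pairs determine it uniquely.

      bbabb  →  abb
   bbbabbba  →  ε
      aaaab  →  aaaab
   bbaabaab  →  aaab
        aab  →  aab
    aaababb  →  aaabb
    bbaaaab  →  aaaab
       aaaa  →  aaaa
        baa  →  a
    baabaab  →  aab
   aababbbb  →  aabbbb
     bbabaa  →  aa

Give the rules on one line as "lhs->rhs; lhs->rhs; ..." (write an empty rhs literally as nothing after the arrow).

  | bbabb => abb
  | bbbabbba => babbba => bbba => ba => ε
  | aaaab
  | bbaabaab => aabaab => aaab

ba->; bba->a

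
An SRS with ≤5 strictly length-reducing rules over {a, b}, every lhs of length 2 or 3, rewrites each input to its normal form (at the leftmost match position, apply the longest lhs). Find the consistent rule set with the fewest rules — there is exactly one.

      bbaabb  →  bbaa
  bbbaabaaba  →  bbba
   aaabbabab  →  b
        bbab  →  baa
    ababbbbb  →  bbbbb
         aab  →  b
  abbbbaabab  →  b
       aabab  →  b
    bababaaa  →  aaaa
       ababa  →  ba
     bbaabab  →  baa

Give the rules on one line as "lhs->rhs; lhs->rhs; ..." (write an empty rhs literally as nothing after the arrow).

ab->b; aba->; abb->a; bab->aa

  | bbaabb => bbaa
  | bbbaabaaba => bbbaaba => bbba
  | aaabbabab => aaaabab => aaab => aab => ab => b
  | bbab => baa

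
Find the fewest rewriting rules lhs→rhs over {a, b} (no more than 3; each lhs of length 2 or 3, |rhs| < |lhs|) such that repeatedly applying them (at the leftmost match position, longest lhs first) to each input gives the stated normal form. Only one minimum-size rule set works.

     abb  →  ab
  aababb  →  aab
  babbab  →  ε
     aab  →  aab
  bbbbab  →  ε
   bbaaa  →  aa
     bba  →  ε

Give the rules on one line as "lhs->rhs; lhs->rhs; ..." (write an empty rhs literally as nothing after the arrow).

ba->; bab->; bb->b

  | abb => ab
  | aababb => aab
  | babbab => bab => ε
  | aab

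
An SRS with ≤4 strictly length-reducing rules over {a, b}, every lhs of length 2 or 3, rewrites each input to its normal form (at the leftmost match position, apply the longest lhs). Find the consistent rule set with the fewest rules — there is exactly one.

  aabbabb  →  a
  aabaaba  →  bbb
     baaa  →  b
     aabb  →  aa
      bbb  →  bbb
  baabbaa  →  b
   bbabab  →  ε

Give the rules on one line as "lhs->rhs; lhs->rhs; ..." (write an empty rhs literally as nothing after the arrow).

  | aabbabb => aababb => abbbb => abbb => abb => ab => a
  | aabaaba => abbaba => ababa => bbba => bbb
  | baaa => baa => ba => b
  | aabb => aab => aa

ab->a; aba->bb; ba->b; bab->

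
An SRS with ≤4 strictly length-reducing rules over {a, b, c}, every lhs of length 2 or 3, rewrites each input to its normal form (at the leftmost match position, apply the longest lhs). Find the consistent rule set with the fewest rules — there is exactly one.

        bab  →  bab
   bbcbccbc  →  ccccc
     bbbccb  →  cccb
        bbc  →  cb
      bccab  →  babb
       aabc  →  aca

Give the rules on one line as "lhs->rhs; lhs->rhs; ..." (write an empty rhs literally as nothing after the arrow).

abc->ca; bbc->cb; bcb->cc; cca->ab

  | bab
  | bbcbccbc => cbbccbc => ccbcbc => ccccc
  | bbbccb => bcbcb => cccb
  | bbc => cb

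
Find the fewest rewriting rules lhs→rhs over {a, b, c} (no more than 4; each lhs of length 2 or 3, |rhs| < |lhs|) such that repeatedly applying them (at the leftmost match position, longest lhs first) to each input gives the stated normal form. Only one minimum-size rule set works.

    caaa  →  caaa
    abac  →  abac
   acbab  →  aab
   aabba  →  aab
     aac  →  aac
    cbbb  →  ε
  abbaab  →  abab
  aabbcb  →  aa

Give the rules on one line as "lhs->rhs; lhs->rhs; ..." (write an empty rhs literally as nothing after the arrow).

  | caaa
  | abac
  | acbab => aab
  | aabba => aab

bb->; bba->b; cb->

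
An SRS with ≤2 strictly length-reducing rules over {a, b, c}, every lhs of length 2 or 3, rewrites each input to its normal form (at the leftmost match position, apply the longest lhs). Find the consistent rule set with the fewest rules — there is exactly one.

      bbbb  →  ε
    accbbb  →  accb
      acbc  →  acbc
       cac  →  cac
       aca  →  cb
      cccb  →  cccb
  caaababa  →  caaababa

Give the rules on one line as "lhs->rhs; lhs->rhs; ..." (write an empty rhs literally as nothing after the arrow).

aca->cb; bb->

  | bbbb => bb => ε
  | accbbb => accb
  | acbc
  | cac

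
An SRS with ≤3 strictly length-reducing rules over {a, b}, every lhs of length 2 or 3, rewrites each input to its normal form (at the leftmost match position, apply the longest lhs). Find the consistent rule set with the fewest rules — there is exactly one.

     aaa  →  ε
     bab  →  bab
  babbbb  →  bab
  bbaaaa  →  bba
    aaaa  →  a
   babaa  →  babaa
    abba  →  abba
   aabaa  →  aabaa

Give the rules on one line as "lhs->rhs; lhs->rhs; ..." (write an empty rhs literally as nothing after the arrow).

  | aaa => ε
  | bab
  | babbbb => bab
  | bbaaaa => bba

aaa->; bbb->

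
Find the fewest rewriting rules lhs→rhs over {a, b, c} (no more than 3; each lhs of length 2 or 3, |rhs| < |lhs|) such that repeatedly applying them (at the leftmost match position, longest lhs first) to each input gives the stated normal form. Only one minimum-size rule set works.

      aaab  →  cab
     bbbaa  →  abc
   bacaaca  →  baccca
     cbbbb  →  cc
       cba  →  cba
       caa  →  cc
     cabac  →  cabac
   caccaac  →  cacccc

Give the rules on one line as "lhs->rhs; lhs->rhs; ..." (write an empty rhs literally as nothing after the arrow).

  | aaab => cab
  | bbbaa => abaa => abc
  | bacaaca => baccca
  | cbbbb => cabb => caa => cc

aa->c; bb->a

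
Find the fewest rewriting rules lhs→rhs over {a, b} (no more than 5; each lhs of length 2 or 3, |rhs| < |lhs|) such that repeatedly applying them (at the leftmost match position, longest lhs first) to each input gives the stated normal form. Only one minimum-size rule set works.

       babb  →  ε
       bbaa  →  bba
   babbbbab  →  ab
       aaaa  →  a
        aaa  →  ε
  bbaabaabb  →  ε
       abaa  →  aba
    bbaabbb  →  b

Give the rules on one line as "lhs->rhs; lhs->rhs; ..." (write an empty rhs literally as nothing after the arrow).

  | babb => abb => ε
  | bbaa => bba
  | babbbbab => abbbbab => bbab => bab => ab
  | aaaa => a

aa->a; aaa->; abb->; bab->ab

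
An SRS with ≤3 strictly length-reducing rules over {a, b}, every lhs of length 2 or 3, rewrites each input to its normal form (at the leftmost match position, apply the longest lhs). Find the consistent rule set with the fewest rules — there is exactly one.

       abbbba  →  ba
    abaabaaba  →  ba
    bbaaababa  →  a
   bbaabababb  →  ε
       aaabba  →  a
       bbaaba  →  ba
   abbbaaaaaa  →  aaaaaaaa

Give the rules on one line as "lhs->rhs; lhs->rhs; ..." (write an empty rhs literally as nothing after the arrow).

  | abbbba => bbbba => aaba => aba => ba
  | abaabaaba => baabaaba => babaaba => bbaaba => aaba => aba => ba
  | bbaaababa => aaababa => aababa => ababa => baba => bba => a
  | bbaabababb => aabababb => abababb => bababb => bbabb => abb => bb => ε

ab->b; bb->; bbb->aa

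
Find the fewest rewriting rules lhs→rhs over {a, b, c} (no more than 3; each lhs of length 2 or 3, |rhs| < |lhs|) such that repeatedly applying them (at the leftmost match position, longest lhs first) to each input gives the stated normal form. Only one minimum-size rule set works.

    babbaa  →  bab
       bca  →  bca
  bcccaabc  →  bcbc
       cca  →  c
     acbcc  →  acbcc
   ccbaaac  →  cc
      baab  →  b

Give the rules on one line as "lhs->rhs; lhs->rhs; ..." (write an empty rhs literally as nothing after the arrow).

baa->; cca->c

  | babbaa => bab
  | bca
  | bcccaabc => bccabc => bcbc
  | cca => c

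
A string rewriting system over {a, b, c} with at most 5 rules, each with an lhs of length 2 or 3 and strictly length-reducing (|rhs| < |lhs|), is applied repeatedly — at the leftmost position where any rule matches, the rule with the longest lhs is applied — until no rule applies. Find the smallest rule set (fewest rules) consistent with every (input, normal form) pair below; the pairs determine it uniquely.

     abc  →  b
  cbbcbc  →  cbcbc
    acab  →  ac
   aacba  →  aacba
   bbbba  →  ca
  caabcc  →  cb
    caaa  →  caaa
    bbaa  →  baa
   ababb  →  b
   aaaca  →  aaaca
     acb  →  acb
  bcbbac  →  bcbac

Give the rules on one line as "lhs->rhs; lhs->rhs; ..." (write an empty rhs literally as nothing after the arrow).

  | abc => b
  | cbbcbc => cbcbc
  | acab => ac
  | aacba

ab->; abc->b; bb->b; bbb->ca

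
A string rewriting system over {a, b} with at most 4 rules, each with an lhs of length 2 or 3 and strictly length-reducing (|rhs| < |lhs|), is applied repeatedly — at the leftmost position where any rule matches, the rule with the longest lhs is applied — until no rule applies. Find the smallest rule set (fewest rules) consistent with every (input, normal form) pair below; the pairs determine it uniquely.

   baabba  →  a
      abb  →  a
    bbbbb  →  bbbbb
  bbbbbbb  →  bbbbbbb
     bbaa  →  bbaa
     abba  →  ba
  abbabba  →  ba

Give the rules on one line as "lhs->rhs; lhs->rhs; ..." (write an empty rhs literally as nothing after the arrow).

ab->a; aba->ba; bab->

  | baabba => baaba => baba => a
  | abb => ab => a
  | bbbbb
  | bbbbbbb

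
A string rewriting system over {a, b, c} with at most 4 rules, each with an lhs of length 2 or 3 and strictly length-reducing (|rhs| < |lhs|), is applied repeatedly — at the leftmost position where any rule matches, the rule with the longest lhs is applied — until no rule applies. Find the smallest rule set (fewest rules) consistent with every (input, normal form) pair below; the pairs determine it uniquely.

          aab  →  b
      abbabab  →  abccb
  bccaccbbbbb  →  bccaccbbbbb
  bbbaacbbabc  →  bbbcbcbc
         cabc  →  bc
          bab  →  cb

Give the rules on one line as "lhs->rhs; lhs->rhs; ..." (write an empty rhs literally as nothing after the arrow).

aa->; bab->cb; cab->b

  | aab => b
  | abbabab => abcbab => abccb
  | bccaccbbbbb
  | bbbaacbbabc => bbbcbbabc => bbbcbcbc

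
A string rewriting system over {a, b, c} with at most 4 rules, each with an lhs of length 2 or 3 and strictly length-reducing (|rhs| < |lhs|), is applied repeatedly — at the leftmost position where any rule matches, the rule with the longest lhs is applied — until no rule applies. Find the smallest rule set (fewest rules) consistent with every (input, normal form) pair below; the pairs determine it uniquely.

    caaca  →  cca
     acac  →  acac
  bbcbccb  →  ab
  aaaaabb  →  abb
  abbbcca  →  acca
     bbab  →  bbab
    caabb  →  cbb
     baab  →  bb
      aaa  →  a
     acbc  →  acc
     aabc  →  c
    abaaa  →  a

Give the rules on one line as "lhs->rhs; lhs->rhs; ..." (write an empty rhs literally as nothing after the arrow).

aa->; aba->a; bc->c; ccc->a

  | caaca => cca
  | acac
  | bbcbccb => bcbccb => cbccb => cccb => ab
  | aaaaabb => aaabb => abb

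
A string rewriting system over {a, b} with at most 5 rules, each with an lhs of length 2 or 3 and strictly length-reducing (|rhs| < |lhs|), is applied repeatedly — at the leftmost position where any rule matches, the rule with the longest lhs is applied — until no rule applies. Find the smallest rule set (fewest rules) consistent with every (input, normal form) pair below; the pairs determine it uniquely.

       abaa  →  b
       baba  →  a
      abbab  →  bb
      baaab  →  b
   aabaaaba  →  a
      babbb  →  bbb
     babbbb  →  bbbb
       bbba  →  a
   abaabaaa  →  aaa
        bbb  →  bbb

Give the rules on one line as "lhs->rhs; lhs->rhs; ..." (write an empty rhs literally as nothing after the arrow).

  | abaa => aba => ab => b
  | baba => ba => a
  | abbab => bbab => bb
  | baaab => aaab => aab => ab => b

ab->b; aba->ab; ba->a; bab->b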